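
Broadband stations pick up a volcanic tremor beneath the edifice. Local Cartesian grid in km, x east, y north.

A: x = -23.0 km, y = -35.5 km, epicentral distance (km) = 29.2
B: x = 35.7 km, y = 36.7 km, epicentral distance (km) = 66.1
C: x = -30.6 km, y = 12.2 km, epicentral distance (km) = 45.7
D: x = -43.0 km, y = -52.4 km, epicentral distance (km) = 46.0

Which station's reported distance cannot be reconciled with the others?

D

Solve using three stations at a time. Using A, B, C (subtract circle equations pairwise → linear system) gives (x, y) ≈ (1.8, -20.0).
Distances from that point to each station vs reported:
  A: calculated 29.2 vs reported 29.2 → residual 0.0 km
  B: calculated 66.1 vs reported 66.1 → residual 0.0 km
  C: calculated 45.7 vs reported 45.7 → residual 0.0 km
  D: calculated 55.3 vs reported 46.0 → residual 9.3 km
A, B, C are mutually consistent (residuals ≈ 0); D is off by 9.3 km.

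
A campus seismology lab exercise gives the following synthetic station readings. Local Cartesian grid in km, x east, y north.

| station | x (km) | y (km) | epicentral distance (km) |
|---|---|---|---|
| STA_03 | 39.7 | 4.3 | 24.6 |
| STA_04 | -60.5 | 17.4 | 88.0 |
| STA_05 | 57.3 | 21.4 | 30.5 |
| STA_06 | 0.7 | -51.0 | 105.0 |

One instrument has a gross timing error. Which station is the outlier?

Solve using three stations at a time. Using STA_03, STA_04, STA_05 (subtract circle equations pairwise → linear system) gives (x, y) ≈ (27.1, 25.4).
Distances from that point to each station vs reported:
  STA_03: calculated 24.5 vs reported 24.6 → residual 0.1 km
  STA_04: calculated 88.0 vs reported 88.0 → residual 0.0 km
  STA_05: calculated 30.4 vs reported 30.5 → residual 0.1 km
  STA_06: calculated 80.8 vs reported 105.0 → residual 24.2 km
STA_03, STA_04, STA_05 are mutually consistent (residuals ≈ 0); STA_06 is off by 24.2 km.

STA_06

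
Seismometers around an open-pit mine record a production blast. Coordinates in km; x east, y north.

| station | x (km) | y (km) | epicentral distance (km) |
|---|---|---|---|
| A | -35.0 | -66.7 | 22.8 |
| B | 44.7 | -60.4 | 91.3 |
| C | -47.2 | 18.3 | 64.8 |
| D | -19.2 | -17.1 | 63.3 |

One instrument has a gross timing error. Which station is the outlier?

Solve using three stations at a time. Using A, B, C (subtract circle equations pairwise → linear system) gives (x, y) ≈ (-45.5, -46.5).
Distances from that point to each station vs reported:
  A: calculated 22.8 vs reported 22.8 → residual 0.0 km
  B: calculated 91.3 vs reported 91.3 → residual 0.0 km
  C: calculated 64.8 vs reported 64.8 → residual 0.0 km
  D: calculated 39.5 vs reported 63.3 → residual 23.8 km
A, B, C are mutually consistent (residuals ≈ 0); D is off by 23.8 km.

D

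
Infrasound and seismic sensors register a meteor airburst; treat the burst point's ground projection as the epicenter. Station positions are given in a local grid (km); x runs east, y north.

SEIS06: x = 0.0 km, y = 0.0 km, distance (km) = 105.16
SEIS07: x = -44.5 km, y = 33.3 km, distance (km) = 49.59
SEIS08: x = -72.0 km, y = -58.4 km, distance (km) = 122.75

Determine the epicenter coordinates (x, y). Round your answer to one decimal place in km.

(-83.6, 63.8)

Circle about each station: x² + y² = 105.16²; (x + 44.5)² + (y − 33.3)² = 49.59²; (x + 72.0)² + (y + 58.4)² = 122.75².
Subtracting the SEIS06 equation from the SEIS07 and SEIS08 equations removes the quadratic terms:
-89.0 x + 66.6 y = 11688.60
-144.0 x − 116.8 y = 4585.62
Solving the 2×2 system: x ≈ -83.6, y ≈ 63.8 km.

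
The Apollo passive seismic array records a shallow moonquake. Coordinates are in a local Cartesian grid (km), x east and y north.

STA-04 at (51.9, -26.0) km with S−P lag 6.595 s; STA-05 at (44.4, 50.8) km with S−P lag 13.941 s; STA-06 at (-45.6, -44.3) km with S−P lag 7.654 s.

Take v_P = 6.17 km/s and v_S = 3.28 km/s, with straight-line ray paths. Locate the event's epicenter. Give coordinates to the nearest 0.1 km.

x ≈ 7.8 km, y ≈ -39.7 km

Distance from S−P lag: d = Δt · v_P v_S / (v_P − v_S) = Δt · (6.17·3.28)/(6.17−3.28) ≈ 7.0026·Δt.
So d_STA-04 = 46.18, d_STA-05 = 97.62, d_STA-06 = 53.60 km.
Circle about each station: (x − 51.9)² + (y + 26.0)² = 46.18²; (x − 44.4)² + (y − 50.8)² = 97.62²; (x + 45.6)² + (y + 44.3)² = 53.60².
Subtracting pairs of circle equations eliminates x²+y² and gives linear equations (the radical axes):
-15.0 x + 153.6 y = -6214.68
-195.0 x − 36.6 y = -68.13
Solving the 2×2 system: x ≈ 7.8, y ≈ -39.7 km.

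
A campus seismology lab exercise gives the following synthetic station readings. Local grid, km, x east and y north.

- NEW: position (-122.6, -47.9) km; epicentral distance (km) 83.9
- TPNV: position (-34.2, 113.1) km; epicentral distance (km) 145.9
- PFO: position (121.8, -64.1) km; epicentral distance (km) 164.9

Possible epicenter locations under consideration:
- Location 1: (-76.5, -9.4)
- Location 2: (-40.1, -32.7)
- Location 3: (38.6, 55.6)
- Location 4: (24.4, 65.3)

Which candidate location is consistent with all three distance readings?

For each candidate, compare |candidate − station| to the reported distance:
Location 1: residuals NEW 23.8, TPNV 16.3, PFO 40.8 → max 40.8 km
Location 2: residuals NEW 0.0, TPNV 0.0, PFO 0.0 → max 0.0 km
Location 3: residuals NEW 107.7, TPNV 53.1, PFO 19.1 → max 107.7 km
Location 4: residuals NEW 101.6, TPNV 70.3, PFO 2.9 → max 101.6 km
Only Location 2 has all residuals ≈ 0.

Location 2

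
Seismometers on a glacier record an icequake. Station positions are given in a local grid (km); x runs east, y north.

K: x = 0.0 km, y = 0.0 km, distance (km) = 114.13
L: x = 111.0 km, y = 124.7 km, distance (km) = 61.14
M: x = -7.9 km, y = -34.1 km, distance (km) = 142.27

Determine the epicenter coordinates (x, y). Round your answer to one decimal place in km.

Circle about each station: x² + y² = 114.13²; (x − 111.0)² + (y − 124.7)² = 61.14²; (x + 7.9)² + (y + 34.1)² = 142.27².
Subtracting the K equation from the L and M equations removes the quadratic terms:
222.0 x + 249.4 y = 37158.65
-15.8 x − 68.2 y = -5989.88
Solving the 2×2 system: x ≈ 92.9, y ≈ 66.3 km.

(92.9, 66.3)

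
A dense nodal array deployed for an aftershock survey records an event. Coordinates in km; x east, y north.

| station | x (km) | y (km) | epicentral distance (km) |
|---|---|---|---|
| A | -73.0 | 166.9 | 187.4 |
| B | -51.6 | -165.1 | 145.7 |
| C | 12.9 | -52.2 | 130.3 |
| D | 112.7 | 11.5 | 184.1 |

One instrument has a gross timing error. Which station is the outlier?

Solve using three stations at a time. Using A, B, D (subtract circle equations pairwise → linear system) gives (x, y) ≈ (-68.6, -20.4).
Distances from that point to each station vs reported:
  A: calculated 187.4 vs reported 187.4 → residual 0.0 km
  B: calculated 145.7 vs reported 145.7 → residual 0.0 km
  C: calculated 87.5 vs reported 130.3 → residual 42.8 km
  D: calculated 184.1 vs reported 184.1 → residual 0.0 km
A, B, D are mutually consistent (residuals ≈ 0); C is off by 42.8 km.

C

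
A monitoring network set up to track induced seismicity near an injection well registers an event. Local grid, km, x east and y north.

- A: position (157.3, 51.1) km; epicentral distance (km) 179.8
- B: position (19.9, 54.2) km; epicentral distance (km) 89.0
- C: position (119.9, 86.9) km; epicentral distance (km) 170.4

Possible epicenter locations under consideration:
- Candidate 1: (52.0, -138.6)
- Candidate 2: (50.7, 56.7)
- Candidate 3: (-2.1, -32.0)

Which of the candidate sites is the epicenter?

Candidate 3

For each candidate, compare |candidate − station| to the reported distance:
Candidate 1: residuals A 37.2, B 106.5, C 65.1 → max 106.5 km
Candidate 2: residuals A 73.1, B 58.1, C 94.9 → max 94.9 km
Candidate 3: residuals A 0.0, B 0.0, C 0.0 → max 0.0 km
Only Candidate 3 has all residuals ≈ 0.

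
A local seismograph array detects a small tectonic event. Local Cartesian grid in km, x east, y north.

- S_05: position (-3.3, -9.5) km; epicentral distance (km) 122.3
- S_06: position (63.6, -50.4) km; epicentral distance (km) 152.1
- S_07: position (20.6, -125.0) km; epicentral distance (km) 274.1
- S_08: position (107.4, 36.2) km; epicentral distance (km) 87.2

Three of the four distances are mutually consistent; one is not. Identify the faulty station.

S_07

Solve using three stations at a time. Using S_05, S_06, S_08 (subtract circle equations pairwise → linear system) gives (x, y) ≈ (49.1, 101.0).
Distances from that point to each station vs reported:
  S_05: calculated 122.3 vs reported 122.3 → residual 0.0 km
  S_06: calculated 152.1 vs reported 152.1 → residual 0.0 km
  S_07: calculated 227.8 vs reported 274.1 → residual 46.3 km
  S_08: calculated 87.2 vs reported 87.2 → residual 0.0 km
S_05, S_06, S_08 are mutually consistent (residuals ≈ 0); S_07 is off by 46.3 km.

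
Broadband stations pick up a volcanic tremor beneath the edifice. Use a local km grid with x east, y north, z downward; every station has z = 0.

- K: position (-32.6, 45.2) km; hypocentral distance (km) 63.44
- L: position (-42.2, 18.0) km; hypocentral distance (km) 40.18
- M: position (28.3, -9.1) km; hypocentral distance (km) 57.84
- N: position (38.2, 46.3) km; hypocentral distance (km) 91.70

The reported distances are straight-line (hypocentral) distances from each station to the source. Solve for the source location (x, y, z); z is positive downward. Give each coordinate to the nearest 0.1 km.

Each station gives a sphere (x−x_i)² + (y−y_i)² + z² = d_i² (stations at z=0).
Subtracting the K sphere from L and M: z² cancels, leaving linear equations in x and y:
-19.2 x − 54.4 y = 1409.24
121.8 x − 108.6 y = -1542.93
Solving: x ≈ -27.204, y ≈ -16.304 km (keep extra digits for the depth step; rounded: -27.2, -16.3).
Then from the K sphere: z² = 63.44² − (x + 32.6)² − (y − 45.2)² with x = -27.204, y = -16.304, so z ≈ 14.587 ≈ 14.6 km.
Check against N (with the unrounded solution): distance 91.70 ≈ 91.70 km. ✓

(-27.2, -16.3, 14.6)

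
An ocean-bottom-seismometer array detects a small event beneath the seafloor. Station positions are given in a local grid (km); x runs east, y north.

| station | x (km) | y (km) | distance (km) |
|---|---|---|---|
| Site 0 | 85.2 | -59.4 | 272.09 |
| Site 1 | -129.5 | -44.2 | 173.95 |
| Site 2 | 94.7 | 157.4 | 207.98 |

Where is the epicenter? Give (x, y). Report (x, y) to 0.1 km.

(-111.3, 128.8)

Circle about each station: (x − 85.2)² + (y + 59.4)² = 272.09²; (x + 129.5)² + (y + 44.2)² = 173.95²; (x − 94.7)² + (y − 157.4)² = 207.98².
Subtracting pairs of circle equations eliminates x²+y² and gives linear equations (the radical axes):
-429.4 x + 30.4 y = 51710.86
19.0 x + 433.6 y = 53732.74
Solving the 2×2 system: x ≈ -111.3, y ≈ 128.8 km.
Check against Site 0 (with the unrounded x, y): √((x − 85.2)²+(y + 59.4)²) = 272.09 ≈ 272.09 km. ✓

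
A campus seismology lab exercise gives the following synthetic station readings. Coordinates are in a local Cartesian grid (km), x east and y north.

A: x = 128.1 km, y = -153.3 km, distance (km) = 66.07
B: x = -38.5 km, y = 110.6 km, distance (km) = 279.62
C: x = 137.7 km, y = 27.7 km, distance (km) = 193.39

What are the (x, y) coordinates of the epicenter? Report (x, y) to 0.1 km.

(62.1, -150.3)

Circle about each station: (x − 128.1)² + (y + 153.3)² = 66.07²; (x + 38.5)² + (y − 110.6)² = 279.62²; (x − 137.7)² + (y − 27.7)² = 193.39².
Subtracting the A equation from the B and C equations removes the quadratic terms:
-333.2 x + 527.8 y = -100017.99
19.2 x + 362.0 y = -53216.37
Solving the 2×2 system: x ≈ 62.1, y ≈ -150.3 km.
Check against A (with the unrounded x, y): √((x − 128.1)²+(y + 153.3)²) = 66.07 ≈ 66.07 km. ✓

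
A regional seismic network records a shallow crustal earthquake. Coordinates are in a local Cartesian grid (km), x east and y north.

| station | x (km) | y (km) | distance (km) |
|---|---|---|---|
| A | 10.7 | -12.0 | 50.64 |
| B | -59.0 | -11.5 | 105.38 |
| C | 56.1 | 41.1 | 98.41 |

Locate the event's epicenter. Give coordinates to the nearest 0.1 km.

36.8 km east, -55.4 km north

Circle about each station: (x − 10.7)² + (y + 12.0)² = 50.64²; (x + 59.0)² + (y + 11.5)² = 105.38²; (x − 56.1)² + (y − 41.1)² = 98.41².
Subtracting the A equation from the B and C equations removes the quadratic terms:
-139.4 x + 1.0 y = -5185.77
90.8 x + 106.2 y = -2542.19
Solving the 2×2 system: x ≈ 36.8, y ≈ -55.4 km.
Check against A (with the unrounded x, y): √((x − 10.7)²+(y + 12.0)²) = 50.65 ≈ 50.64 km. ✓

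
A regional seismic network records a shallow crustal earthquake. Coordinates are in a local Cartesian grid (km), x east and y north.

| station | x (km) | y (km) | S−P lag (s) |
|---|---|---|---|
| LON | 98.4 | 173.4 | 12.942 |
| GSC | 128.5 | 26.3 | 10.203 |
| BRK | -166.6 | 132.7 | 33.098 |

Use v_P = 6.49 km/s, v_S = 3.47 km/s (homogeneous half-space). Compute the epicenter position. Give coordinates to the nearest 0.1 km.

(74.5, 79.9)

Distance from S−P lag: d = Δt · v_P v_S / (v_P − v_S) = Δt · (6.49·3.47)/(6.49−3.47) ≈ 7.4571·Δt.
So d_LON = 96.51, d_GSC = 76.08, d_BRK = 246.81 km.
Circle about each station: (x − 98.4)² + (y − 173.4)² = 96.51²; (x − 128.5)² + (y − 26.3)² = 76.08²; (x + 166.6)² + (y − 132.7)² = 246.81².
Subtracting the LON equation from the GSC and BRK equations removes the quadratic terms:
60.2 x − 294.2 y = -19020.17
-530.0 x − 81.4 y = -45986.27
Solving the 2×2 system: x ≈ 74.5, y ≈ 79.9 km.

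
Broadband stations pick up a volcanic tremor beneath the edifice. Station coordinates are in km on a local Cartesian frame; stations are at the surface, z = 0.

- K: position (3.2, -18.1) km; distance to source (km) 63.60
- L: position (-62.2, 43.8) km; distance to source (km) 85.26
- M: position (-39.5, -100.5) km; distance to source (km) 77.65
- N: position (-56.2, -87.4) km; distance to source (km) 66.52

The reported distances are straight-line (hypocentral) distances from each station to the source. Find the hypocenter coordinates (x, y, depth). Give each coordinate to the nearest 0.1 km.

(-47.4, -32.1, 35.9)

Each station gives a sphere (x−x_i)² + (y−y_i)² + z² = d_i² (stations at z=0).
Subtracting the K sphere from L and M: z² cancels, leaving linear equations in x and y:
-130.8 x + 123.8 y = 2225.12
-85.4 x − 164.8 y = 9338.09
Solving: x ≈ -47.396, y ≈ -32.102 km (keep extra digits for the depth step; rounded: -47.4, -32.1).
Then from the K sphere: z² = 63.60² − (x − 3.2)² − (y + 18.1)² with x = -47.396, y = -32.102, so z ≈ 35.902 ≈ 35.9 km.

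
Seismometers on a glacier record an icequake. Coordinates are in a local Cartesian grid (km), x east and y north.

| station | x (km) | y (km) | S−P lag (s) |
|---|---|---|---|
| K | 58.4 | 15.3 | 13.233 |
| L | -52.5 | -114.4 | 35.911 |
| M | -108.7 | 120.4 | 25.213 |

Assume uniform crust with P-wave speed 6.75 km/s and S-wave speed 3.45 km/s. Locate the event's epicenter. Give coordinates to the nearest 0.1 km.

x ≈ 68.8 km, y ≈ 108.1 km

Distance from S−P lag: d = Δt · v_P v_S / (v_P − v_S) = Δt · (6.75·3.45)/(6.75−3.45) ≈ 7.0568·Δt.
So d_K = 93.38, d_L = 253.42, d_M = 177.92 km.
Circle about each station: (x − 58.4)² + (y − 15.3)² = 93.38²; (x + 52.5)² + (y + 114.4)² = 253.42²; (x + 108.7)² + (y − 120.4)² = 177.92².
Subtracting the K equation from the L and M equations removes the quadratic terms:
-221.8 x − 259.4 y = -43302.91
-334.2 x + 210.2 y = -268.50
Solving the 2×2 system: x ≈ 68.8, y ≈ 108.1 km.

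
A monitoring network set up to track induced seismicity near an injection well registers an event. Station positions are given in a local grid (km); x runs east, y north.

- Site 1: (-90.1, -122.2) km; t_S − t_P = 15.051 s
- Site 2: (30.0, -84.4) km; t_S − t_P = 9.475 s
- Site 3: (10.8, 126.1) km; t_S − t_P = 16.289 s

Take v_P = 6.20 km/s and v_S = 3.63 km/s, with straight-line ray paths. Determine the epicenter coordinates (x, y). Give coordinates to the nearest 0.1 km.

x ≈ -14.4 km, y ≈ -14.3 km

Distance from S−P lag: d = Δt · v_P v_S / (v_P − v_S) = Δt · (6.20·3.63)/(6.20−3.63) ≈ 8.7572·Δt.
So d_Site 1 = 131.80, d_Site 2 = 82.97, d_Site 3 = 142.65 km.
Circle about each station: (x + 90.1)² + (y + 122.2)² = 131.80²; (x − 30.0)² + (y + 84.4)² = 82.97²; (x − 10.8)² + (y − 126.1)² = 142.65².
Subtracting the Site 1 equation from the Site 2 and Site 3 equations removes the quadratic terms:
240.2 x + 75.6 y = -4540.27
201.8 x + 496.6 y = -10010.78
Solving the 2×2 system: x ≈ -14.4, y ≈ -14.3 km.
Check against Site 1 (with the unrounded x, y): √((x + 90.1)²+(y + 122.2)²) = 131.80 ≈ 131.80 km. ✓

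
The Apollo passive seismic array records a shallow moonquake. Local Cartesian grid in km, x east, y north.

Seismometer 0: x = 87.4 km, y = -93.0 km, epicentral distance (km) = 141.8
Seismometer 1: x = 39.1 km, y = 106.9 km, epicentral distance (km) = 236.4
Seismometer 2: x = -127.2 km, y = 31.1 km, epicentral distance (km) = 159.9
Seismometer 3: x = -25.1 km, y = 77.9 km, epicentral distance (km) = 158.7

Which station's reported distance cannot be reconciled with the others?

Solve using three stations at a time. Using Seismometer 0, Seismometer 1, Seismometer 2 (subtract circle equations pairwise → linear system) gives (x, y) ≈ (-53.3, -110.7).
Distances from that point to each station vs reported:
  Seismometer 0: calculated 141.8 vs reported 141.8 → residual 0.0 km
  Seismometer 1: calculated 236.4 vs reported 236.4 → residual 0.0 km
  Seismometer 2: calculated 159.9 vs reported 159.9 → residual 0.0 km
  Seismometer 3: calculated 190.7 vs reported 158.7 → residual 32.0 km
Seismometer 0, Seismometer 1, Seismometer 2 are mutually consistent (residuals ≈ 0); Seismometer 3 is off by 32.0 km.

Seismometer 3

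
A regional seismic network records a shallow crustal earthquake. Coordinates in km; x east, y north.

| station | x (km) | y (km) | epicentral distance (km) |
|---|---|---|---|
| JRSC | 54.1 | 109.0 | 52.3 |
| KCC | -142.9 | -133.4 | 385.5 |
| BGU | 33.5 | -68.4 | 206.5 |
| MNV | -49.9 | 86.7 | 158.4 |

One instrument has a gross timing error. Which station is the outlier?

Solve using three stations at a time. Using JRSC, BGU, MNV (subtract circle equations pairwise → linear system) gives (x, y) ≈ (103.6, 125.8).
Distances from that point to each station vs reported:
  JRSC: calculated 52.3 vs reported 52.3 → residual 0.0 km
  KCC: calculated 357.7 vs reported 385.5 → residual 27.8 km
  BGU: calculated 206.5 vs reported 206.5 → residual 0.0 km
  MNV: calculated 158.4 vs reported 158.4 → residual 0.0 km
JRSC, BGU, MNV are mutually consistent (residuals ≈ 0); KCC is off by 27.8 km.

KCC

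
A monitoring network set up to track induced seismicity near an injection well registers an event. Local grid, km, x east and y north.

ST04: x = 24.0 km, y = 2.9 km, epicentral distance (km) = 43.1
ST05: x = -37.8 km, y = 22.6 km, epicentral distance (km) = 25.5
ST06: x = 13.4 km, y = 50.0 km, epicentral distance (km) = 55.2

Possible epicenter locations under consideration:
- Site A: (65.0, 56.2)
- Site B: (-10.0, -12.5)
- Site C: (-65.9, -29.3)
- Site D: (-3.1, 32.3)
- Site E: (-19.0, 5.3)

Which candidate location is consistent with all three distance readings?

Site E

For each candidate, compare |candidate − station| to the reported distance:
Site A: residuals ST04 24.1, ST05 82.7, ST06 3.2 → max 82.7 km
Site B: residuals ST04 5.8, ST05 19.3, ST06 11.5 → max 19.3 km
Site C: residuals ST04 52.4, ST05 33.5, ST06 56.9 → max 56.9 km
Site D: residuals ST04 3.1, ST05 10.5, ST06 31.0 → max 31.0 km
Site E: residuals ST04 0.0, ST05 0.0, ST06 0.0 → max 0.0 km
Only Site E has all residuals ≈ 0.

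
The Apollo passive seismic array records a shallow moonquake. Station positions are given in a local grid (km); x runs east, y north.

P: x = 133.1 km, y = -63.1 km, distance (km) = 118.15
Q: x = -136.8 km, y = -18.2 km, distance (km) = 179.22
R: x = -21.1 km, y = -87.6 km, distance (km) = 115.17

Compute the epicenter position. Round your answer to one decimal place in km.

(40.2, 9.9)

Circle about each station: (x − 133.1)² + (y + 63.1)² = 118.15²; (x + 136.8)² + (y + 18.2)² = 179.22²; (x + 21.1)² + (y + 87.6)² = 115.17².
Subtracting the P equation from the Q and R equations removes the quadratic terms:
-539.8 x + 89.8 y = -20812.13
-308.4 x − 49.0 y = -12882.96
Solving the 2×2 system: x ≈ 40.2, y ≈ 9.9 km.
Check against P (with the unrounded x, y): √((x − 133.1)²+(y + 63.1)²) = 118.15 ≈ 118.15 km. ✓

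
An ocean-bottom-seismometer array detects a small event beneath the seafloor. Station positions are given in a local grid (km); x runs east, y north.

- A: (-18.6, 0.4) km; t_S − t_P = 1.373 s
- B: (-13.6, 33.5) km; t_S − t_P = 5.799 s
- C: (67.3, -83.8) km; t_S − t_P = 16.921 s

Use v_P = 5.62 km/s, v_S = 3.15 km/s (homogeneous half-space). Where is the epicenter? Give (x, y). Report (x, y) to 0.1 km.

Distance from S−P lag: d = Δt · v_P v_S / (v_P − v_S) = Δt · (5.62·3.15)/(5.62−3.15) ≈ 7.1672·Δt.
So d_A = 9.84, d_B = 41.56, d_C = 121.28 km.
Circle about each station: (x + 18.6)² + (y − 0.4)² = 9.84²; (x + 13.6)² + (y − 33.5)² = 41.56²; (x − 67.3)² + (y + 83.8)² = 121.28².
Subtracting the A equation from the B and C equations removes the quadratic terms:
10.0 x + 66.2 y = -669.32
171.8 x − 168.4 y = -3406.40
Solving the 2×2 system: x ≈ -25.9, y ≈ -6.2 km.

-25.9 km east, -6.2 km north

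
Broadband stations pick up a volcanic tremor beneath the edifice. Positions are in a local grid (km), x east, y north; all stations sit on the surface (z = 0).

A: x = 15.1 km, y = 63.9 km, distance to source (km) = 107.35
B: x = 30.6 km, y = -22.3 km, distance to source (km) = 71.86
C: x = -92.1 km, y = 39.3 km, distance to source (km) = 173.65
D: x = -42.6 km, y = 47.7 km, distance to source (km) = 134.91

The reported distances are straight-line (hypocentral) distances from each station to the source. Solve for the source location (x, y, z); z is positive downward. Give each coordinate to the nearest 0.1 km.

Each station gives a sphere (x−x_i)² + (y−y_i)² + z² = d_i² (stations at z=0).
Subtracting the A sphere from B and C: z² cancels, leaving linear equations in x and y:
31.0 x − 172.4 y = 3482.59
-214.4 x − 49.2 y = -12914.62
Solving: x ≈ 62.301, y ≈ -8.998 km (keep extra digits for the depth step; rounded: 62.3, -9.0).
Then from the A sphere: z² = 107.35² − (x − 15.1)² − (y − 63.9)² with x = 62.301, y = -8.998, so z ≈ 63.103 ≈ 63.1 km.

(62.3, -9.0, 63.1)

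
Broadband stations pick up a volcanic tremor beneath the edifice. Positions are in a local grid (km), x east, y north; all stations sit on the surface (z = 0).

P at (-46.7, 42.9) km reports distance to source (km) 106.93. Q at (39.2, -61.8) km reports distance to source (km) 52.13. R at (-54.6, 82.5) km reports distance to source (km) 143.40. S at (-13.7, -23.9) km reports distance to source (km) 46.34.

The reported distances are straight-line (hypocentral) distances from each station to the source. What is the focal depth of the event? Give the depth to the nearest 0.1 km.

z ≈ 36.8 km

Each station gives a sphere (x−x_i)² + (y−y_i)² + z² = d_i² (stations at z=0).
Subtracting the P sphere from Q and R: z² cancels, leaving linear equations in x and y:
171.8 x − 209.4 y = 10051.07
-15.8 x + 79.2 y = -3363.43
Solving: x ≈ 8.909, y ≈ -40.690 km (keep extra digits for the depth step; rounded: 8.9, -40.7).
Then from the P sphere: z² = 106.93² − (x + 46.7)² − (y − 42.9)² with x = 8.909, y = -40.690, so z ≈ 36.802 ≈ 36.8 km.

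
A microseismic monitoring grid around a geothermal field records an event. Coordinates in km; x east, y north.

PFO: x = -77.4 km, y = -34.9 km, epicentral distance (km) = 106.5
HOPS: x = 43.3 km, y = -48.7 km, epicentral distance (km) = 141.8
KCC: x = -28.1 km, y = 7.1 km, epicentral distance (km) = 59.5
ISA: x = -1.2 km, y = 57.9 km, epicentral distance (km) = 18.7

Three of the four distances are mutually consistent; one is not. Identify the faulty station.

ISA

Solve using three stations at a time. Using PFO, HOPS, KCC (subtract circle equations pairwise → linear system) gives (x, y) ≈ (-41.1, 65.3).
Distances from that point to each station vs reported:
  PFO: calculated 106.6 vs reported 106.5 → residual 0.1 km
  HOPS: calculated 141.9 vs reported 141.8 → residual 0.1 km
  KCC: calculated 59.7 vs reported 59.5 → residual 0.2 km
  ISA: calculated 40.6 vs reported 18.7 → residual 21.9 km
PFO, HOPS, KCC are mutually consistent (residuals ≈ 0); ISA is off by 21.9 km.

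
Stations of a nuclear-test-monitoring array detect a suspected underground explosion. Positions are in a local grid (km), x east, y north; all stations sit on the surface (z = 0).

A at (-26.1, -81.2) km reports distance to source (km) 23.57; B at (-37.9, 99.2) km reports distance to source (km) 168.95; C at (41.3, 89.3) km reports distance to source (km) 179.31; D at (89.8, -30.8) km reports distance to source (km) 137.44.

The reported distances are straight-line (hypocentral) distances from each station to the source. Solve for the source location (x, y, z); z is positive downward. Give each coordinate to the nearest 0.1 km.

Each station gives a sphere (x−x_i)² + (y−y_i)² + z² = d_i² (stations at z=0).
Subtracting the A sphere from B and C: z² cancels, leaving linear equations in x and y:
-23.6 x + 360.8 y = -23986.16
134.8 x + 341.0 y = -29191.00
Solving: x ≈ -41.508, y ≈ -69.196 km (keep extra digits for the depth step; rounded: -41.5, -69.2).
Then from the A sphere: z² = 23.57² − (x + 26.1)² − (y + 81.2)² with x = -41.508, y = -69.196, so z ≈ 13.193 ≈ 13.2 km.

x ≈ -41.5 km, y ≈ -69.2 km, depth ≈ 13.2 km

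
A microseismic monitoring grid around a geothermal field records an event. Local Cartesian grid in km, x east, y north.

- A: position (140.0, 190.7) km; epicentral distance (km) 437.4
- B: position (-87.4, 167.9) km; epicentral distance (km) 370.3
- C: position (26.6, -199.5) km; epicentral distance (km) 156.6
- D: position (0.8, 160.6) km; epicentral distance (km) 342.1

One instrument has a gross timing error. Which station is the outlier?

B

Solve using three stations at a time. Using A, C, D (subtract circle equations pairwise → linear system) gives (x, y) ≈ (-124.3, -157.8).
Distances from that point to each station vs reported:
  A: calculated 437.4 vs reported 437.4 → residual 0.0 km
  B: calculated 327.8 vs reported 370.3 → residual 42.5 km
  C: calculated 156.6 vs reported 156.6 → residual 0.0 km
  D: calculated 342.1 vs reported 342.1 → residual 0.0 km
A, C, D are mutually consistent (residuals ≈ 0); B is off by 42.5 km.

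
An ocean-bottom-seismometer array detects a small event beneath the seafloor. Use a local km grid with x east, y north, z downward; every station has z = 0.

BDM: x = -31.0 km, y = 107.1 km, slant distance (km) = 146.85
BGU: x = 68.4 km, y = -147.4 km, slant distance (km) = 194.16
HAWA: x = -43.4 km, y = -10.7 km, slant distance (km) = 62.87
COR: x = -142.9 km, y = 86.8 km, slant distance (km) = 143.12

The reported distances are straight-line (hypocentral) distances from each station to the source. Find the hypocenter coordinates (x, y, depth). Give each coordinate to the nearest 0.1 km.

x ≈ -70.0 km, y ≈ -23.1 km, depth ≈ 55.6 km

Each station gives a sphere (x−x_i)² + (y−y_i)² + z² = d_i² (stations at z=0).
Subtracting the BDM sphere from BGU and HAWA: z² cancels, leaving linear equations in x and y:
198.8 x − 509.0 y = -2159.27
-24.8 x − 235.6 y = 7178.93
Solving: x ≈ -70.009, y ≈ -23.101 km (keep extra digits for the depth step; rounded: -70.0, -23.1).
Then from the BDM sphere: z² = 146.85² − (x + 31.0)² − (y − 107.1)² with x = -70.009, y = -23.101, so z ≈ 55.596 ≈ 55.6 km.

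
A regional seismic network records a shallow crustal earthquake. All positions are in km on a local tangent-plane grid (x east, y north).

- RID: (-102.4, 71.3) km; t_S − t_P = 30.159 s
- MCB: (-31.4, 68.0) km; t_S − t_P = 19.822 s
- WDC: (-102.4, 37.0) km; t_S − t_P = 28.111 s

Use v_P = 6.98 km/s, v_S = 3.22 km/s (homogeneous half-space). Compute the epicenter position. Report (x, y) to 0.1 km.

x ≈ 59.5 km, y ≈ -8.0 km

Distance from S−P lag: d = Δt · v_P v_S / (v_P − v_S) = Δt · (6.98·3.22)/(6.98−3.22) ≈ 5.9776·Δt.
So d_RID = 180.28, d_MCB = 118.49, d_WDC = 168.03 km.
Circle about each station: (x + 102.4)² + (y − 71.3)² = 180.28²; (x + 31.4)² + (y − 68.0)² = 118.49²; (x + 102.4)² + (y − 37.0)² = 168.03².
Subtracting the RID equation from the MCB and WDC equations removes the quadratic terms:
142.0 x − 6.6 y = 8501.51
0.0 x − 68.6 y = 552.11
Solving the 2×2 system: x ≈ 59.5, y ≈ -8.0 km.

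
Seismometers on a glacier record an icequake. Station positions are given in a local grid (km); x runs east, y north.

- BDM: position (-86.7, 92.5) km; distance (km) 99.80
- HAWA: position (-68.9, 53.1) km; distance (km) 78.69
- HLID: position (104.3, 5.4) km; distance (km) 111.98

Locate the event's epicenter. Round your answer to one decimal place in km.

Circle about each station: (x + 86.7)² + (y − 92.5)² = 99.80²; (x + 68.9)² + (y − 53.1)² = 78.69²; (x − 104.3)² + (y − 5.4)² = 111.98².
Subtracting the BDM equation from the HAWA and HLID equations removes the quadratic terms:
35.6 x − 78.8 y = -4738.40
382.0 x − 174.2 y = -7744.97
Solving the 2×2 system: x ≈ 9.0, y ≈ 64.2 km.
Check against BDM (with the unrounded x, y): √((x + 86.7)²+(y − 92.5)²) = 99.80 ≈ 99.80 km. ✓

(9.0, 64.2)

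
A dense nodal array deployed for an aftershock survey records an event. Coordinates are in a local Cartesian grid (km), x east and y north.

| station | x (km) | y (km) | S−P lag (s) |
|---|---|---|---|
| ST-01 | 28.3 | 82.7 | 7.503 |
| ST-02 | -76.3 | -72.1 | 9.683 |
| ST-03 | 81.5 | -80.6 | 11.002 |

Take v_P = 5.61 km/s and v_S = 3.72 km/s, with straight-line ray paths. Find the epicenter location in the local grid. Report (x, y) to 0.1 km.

Distance from S−P lag: d = Δt · v_P v_S / (v_P − v_S) = Δt · (5.61·3.72)/(5.61−3.72) ≈ 11.0419·Δt.
So d_ST-01 = 82.85, d_ST-02 = 106.92, d_ST-03 = 121.48 km.
Circle about each station: (x − 28.3)² + (y − 82.7)² = 82.85²; (x + 76.3)² + (y + 72.1)² = 106.92²; (x − 81.5)² + (y + 80.6)² = 121.48².
Subtracting the ST-01 equation from the ST-02 and ST-03 equations removes the quadratic terms:
-209.2 x − 309.6 y = -1187.84
106.4 x − 326.6 y = -2394.84
Solving the 2×2 system: x ≈ -3.5, y ≈ 6.2 km.
Check against ST-01 (with the unrounded x, y): √((x − 28.3)²+(y − 82.7)²) = 82.85 ≈ 82.85 km. ✓

-3.5 km east, 6.2 km north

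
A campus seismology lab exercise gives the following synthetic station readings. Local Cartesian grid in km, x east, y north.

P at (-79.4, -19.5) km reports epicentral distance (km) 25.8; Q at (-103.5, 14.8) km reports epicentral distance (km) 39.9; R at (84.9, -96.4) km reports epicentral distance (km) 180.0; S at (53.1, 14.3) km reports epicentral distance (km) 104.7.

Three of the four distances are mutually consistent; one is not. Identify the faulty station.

Solve using three stations at a time. Using P, Q, R (subtract circle equations pairwise → linear system) gives (x, y) ≈ (-65.6, 2.3).
Distances from that point to each station vs reported:
  P: calculated 25.8 vs reported 25.8 → residual 0.0 km
  Q: calculated 39.9 vs reported 39.9 → residual 0.0 km
  R: calculated 180.0 vs reported 180.0 → residual 0.0 km
  S: calculated 119.3 vs reported 104.7 → residual 14.6 km
P, Q, R are mutually consistent (residuals ≈ 0); S is off by 14.6 km.

S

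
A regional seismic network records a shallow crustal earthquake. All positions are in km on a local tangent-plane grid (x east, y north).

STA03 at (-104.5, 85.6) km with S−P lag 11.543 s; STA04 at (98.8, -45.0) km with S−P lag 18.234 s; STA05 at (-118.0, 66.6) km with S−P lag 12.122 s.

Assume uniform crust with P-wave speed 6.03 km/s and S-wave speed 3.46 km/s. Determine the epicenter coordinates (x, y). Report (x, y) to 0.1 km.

Distance from S−P lag: d = Δt · v_P v_S / (v_P − v_S) = Δt · (6.03·3.46)/(6.03−3.46) ≈ 8.1182·Δt.
So d_STA03 = 93.71, d_STA04 = 148.03, d_STA05 = 98.41 km.
Circle about each station: (x + 104.5)² + (y − 85.6)² = 93.71²; (x − 98.8)² + (y + 45.0)² = 148.03²; (x + 118.0)² + (y − 66.6)² = 98.41².
Subtracting the STA03 equation from the STA04 and STA05 equations removes the quadratic terms:
406.6 x − 261.2 y = -19592.49
-27.0 x − 38.0 y = -791.01
Solving the 2×2 system: x ≈ -23.9, y ≈ 37.8 km.
Check against STA03 (with the unrounded x, y): √((x + 104.5)²+(y − 85.6)²) = 93.71 ≈ 93.71 km. ✓

x ≈ -23.9 km, y ≈ 37.8 km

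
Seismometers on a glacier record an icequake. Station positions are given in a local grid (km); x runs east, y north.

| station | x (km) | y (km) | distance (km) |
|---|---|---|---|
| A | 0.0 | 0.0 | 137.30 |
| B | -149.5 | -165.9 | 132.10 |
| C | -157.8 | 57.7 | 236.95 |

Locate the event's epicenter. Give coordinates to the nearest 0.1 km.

x ≈ -20.9 km, y ≈ -135.7 km

Circle about each station: x² + y² = 137.30²; (x + 149.5)² + (y + 165.9)² = 132.10²; (x + 157.8)² + (y − 57.7)² = 236.95².
Subtracting pairs of circle equations eliminates x²+y² and gives linear equations (the radical axes):
-299.0 x − 331.8 y = 51273.94
-315.6 x + 115.4 y = -9063.88
Solving the 2×2 system: x ≈ -20.9, y ≈ -135.7 km.
Check against A (with the unrounded x, y): √(x²+y²) = 137.30 ≈ 137.30 km. ✓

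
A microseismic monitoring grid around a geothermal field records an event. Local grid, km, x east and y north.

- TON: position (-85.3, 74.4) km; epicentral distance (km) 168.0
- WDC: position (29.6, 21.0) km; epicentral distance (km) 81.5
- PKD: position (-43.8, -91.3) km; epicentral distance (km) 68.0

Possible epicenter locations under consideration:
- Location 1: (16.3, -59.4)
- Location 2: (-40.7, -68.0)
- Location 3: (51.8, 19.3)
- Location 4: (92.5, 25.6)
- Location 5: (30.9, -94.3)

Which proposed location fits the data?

Location 1

For each candidate, compare |candidate − station| to the reported distance:
Location 1: residuals TON 0.0, WDC 0.0, PKD 0.0 → max 0.0 km
Location 2: residuals TON 18.8, WDC 31.9, PKD 44.5 → max 44.5 km
Location 3: residuals TON 20.2, WDC 59.2, PKD 78.2 → max 78.2 km
Location 4: residuals TON 16.4, WDC 18.4, PKD 111.6 → max 111.6 km
Location 5: residuals TON 36.8, WDC 33.8, PKD 6.8 → max 36.8 km
Only Location 1 has all residuals ≈ 0.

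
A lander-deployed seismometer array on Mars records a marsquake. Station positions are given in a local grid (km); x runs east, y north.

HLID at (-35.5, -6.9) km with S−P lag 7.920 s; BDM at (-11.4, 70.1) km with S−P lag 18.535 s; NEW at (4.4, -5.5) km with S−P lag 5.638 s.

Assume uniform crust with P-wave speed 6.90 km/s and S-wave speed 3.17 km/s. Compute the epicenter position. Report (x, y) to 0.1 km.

(-1.1, -38.1)

Distance from S−P lag: d = Δt · v_P v_S / (v_P − v_S) = Δt · (6.90·3.17)/(6.90−3.17) ≈ 5.8641·Δt.
So d_HLID = 46.44, d_BDM = 108.69, d_NEW = 33.06 km.
Circle about each station: (x + 35.5)² + (y + 6.9)² = 46.44²; (x + 11.4)² + (y − 70.1)² = 108.69²; (x − 4.4)² + (y + 5.5)² = 33.06².
Subtracting the HLID equation from the BDM and NEW equations removes the quadratic terms:
48.2 x + 154.0 y = -5920.73
79.8 x + 2.8 y = -194.54
Solving the 2×2 system: x ≈ -1.1, y ≈ -38.1 km.
Check against HLID (with the unrounded x, y): √((x + 35.5)²+(y + 6.9)²) = 46.44 ≈ 46.44 km. ✓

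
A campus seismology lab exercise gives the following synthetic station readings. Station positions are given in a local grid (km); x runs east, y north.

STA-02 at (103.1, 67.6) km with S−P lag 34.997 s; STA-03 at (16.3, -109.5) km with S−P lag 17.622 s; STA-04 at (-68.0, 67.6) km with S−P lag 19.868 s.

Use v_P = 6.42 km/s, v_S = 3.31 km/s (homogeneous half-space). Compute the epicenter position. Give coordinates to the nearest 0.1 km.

(-95.7, -65.3)

Distance from S−P lag: d = Δt · v_P v_S / (v_P − v_S) = Δt · (6.42·3.31)/(6.42−3.31) ≈ 6.8329·Δt.
So d_STA-02 = 239.13, d_STA-03 = 120.41, d_STA-04 = 135.76 km.
Circle about each station: (x − 103.1)² + (y − 67.6)² = 239.13²; (x − 16.3)² + (y + 109.5)² = 120.41²; (x + 68.0)² + (y − 67.6)² = 135.76².
Subtracting the STA-02 equation from the STA-03 and STA-04 equations removes the quadratic terms:
-173.6 x − 354.2 y = 39741.16
-342.2 x + 0.0 y = 32746.77
Solving the 2×2 system: x ≈ -95.7, y ≈ -65.3 km.
Check against STA-02 (with the unrounded x, y): √((x − 103.1)²+(y − 67.6)²) = 239.13 ≈ 239.13 km. ✓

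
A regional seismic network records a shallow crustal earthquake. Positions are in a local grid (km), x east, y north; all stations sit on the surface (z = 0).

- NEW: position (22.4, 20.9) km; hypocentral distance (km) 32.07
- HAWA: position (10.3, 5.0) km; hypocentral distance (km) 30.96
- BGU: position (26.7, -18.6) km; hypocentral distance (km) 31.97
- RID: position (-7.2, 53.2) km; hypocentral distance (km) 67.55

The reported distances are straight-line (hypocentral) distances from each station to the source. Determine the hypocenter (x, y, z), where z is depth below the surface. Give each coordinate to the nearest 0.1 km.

Each station gives a sphere (x−x_i)² + (y−y_i)² + z² = d_i² (stations at z=0).
Subtracting the NEW sphere from HAWA and BGU: z² cancels, leaving linear equations in x and y:
-24.2 x − 31.8 y = -737.52
8.6 x − 79.0 y = 126.68
Solving: x ≈ 28.505, y ≈ 1.500 km (keep extra digits for the depth step; rounded: 28.5, 1.5).
Then from the NEW sphere: z² = 32.07² − (x − 22.4)² − (y − 20.9)² with x = 28.505, y = 1.500, so z ≈ 24.796 ≈ 24.8 km.
Check against RID (with the unrounded solution): distance 67.55 ≈ 67.55 km. ✓

x ≈ 28.5 km, y ≈ 1.5 km, depth ≈ 24.8 km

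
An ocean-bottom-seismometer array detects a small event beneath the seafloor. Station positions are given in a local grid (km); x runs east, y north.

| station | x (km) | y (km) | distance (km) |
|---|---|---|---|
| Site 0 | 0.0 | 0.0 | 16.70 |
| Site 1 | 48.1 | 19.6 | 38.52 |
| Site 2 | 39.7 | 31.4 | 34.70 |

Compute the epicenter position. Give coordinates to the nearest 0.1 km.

Circle about each station: x² + y² = 16.70²; (x − 48.1)² + (y − 19.6)² = 38.52²; (x − 39.7)² + (y − 31.4)² = 34.70².
Subtracting the Site 0 equation from the Site 1 and Site 2 equations removes the quadratic terms:
96.2 x + 39.2 y = 1492.87
79.4 x + 62.8 y = 1636.85
Solving the 2×2 system: x ≈ 10.1, y ≈ 13.3 km.
Check against Site 0 (with the unrounded x, y): √(x²+y²) = 16.70 ≈ 16.70 km. ✓

(10.1, 13.3)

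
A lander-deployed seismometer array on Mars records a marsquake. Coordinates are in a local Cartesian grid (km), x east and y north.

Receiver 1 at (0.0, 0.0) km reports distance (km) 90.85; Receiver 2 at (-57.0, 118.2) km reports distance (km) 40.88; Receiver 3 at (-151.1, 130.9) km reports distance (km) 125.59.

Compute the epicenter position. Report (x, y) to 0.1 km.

x ≈ -34.6 km, y ≈ 84.0 km

Circle about each station: x² + y² = 90.85²; (x + 57.0)² + (y − 118.2)² = 40.88²; (x + 151.1)² + (y − 130.9)² = 125.59².
Subtracting the Receiver 1 equation from the Receiver 2 and Receiver 3 equations removes the quadratic terms:
-114.0 x + 236.4 y = 23802.79
-302.2 x + 261.8 y = 32446.89
Solving the 2×2 system: x ≈ -34.6, y ≈ 84.0 km.
Check against Receiver 1 (with the unrounded x, y): √(x²+y²) = 90.85 ≈ 90.85 km. ✓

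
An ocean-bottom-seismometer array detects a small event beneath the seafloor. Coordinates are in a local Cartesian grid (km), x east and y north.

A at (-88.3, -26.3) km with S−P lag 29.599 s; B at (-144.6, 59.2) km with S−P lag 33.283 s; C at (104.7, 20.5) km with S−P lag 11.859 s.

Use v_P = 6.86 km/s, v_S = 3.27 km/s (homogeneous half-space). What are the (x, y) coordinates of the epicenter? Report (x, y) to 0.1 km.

Distance from S−P lag: d = Δt · v_P v_S / (v_P − v_S) = Δt · (6.86·3.27)/(6.86−3.27) ≈ 6.2485·Δt.
So d_A = 184.95, d_B = 207.97, d_C = 74.10 km.
Circle about each station: (x + 88.3)² + (y + 26.3)² = 184.95²; (x + 144.6)² + (y − 59.2)² = 207.97²; (x − 104.7)² + (y − 20.5)² = 74.10².
Subtracting the A equation from the B and C equations removes the quadratic terms:
-112.6 x + 171.0 y = 6880.20
386.0 x + 93.6 y = 31609.45
Solving the 2×2 system: x ≈ 62.2, y ≈ 81.2 km.

x ≈ 62.2 km, y ≈ 81.2 km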